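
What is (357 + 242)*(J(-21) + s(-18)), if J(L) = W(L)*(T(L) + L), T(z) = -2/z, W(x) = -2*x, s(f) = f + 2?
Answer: -535506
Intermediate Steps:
s(f) = 2 + f
J(L) = -2*L*(L - 2/L) (J(L) = (-2*L)*(-2/L + L) = (-2*L)*(L - 2/L) = -2*L*(L - 2/L))
(357 + 242)*(J(-21) + s(-18)) = (357 + 242)*((4 - 2*(-21)²) + (2 - 18)) = 599*((4 - 2*441) - 16) = 599*((4 - 882) - 16) = 599*(-878 - 16) = 599*(-894) = -535506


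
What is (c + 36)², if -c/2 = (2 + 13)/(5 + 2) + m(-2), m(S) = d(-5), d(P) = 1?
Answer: 43264/49 ≈ 882.94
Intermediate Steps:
m(S) = 1
c = -44/7 (c = -2*((2 + 13)/(5 + 2) + 1) = -2*(15/7 + 1) = -2*22/7 = -44/7 ≈ -6.2857)
(c + 36)² = (-44/7 + 36)² = (208/7)² = 43264/49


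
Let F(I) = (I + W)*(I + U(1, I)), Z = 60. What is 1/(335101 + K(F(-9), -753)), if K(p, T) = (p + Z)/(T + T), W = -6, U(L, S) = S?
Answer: 251/84110296 ≈ 2.9842e-6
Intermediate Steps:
F(I) = 2*I*(-6 + I) (F(I) = (I - 6)*(I + I) = (-6 + I)*(2*I) = 2*I*(-6 + I))
K(p, T) = (60 + p)/(2*T) (K(p, T) = (p + 60)/(T + T) = (60 + p)/((2*T)) = (60 + p)*(1/(2*T)) = (60 + p)/(2*T))
1/(335101 + K(F(-9), -753)) = 1/(335101 + (½)*(60 + 2*(-9)*(-6 - 9))/(-753)) = 1/(335101 + (½)*(-1/753)*(60 + 2*(-9)*(-15))) = 1/(335101 + (½)*(-1/753)*(60 + 270)) = 1/(335101 + (½)*(-1/753)*330) = 1/(335101 - 55/251) = 1/(84110296/251) = 251/84110296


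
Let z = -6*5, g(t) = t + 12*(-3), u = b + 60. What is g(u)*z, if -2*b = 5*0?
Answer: -720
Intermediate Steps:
b = 0 (b = -5*0/2 = -1/2*0 = 0)
u = 60 (u = 0 + 60 = 60)
g(t) = -36 + t (g(t) = t - 36 = -36 + t)
z = -30
g(u)*z = (-36 + 60)*(-30) = 24*(-30) = -720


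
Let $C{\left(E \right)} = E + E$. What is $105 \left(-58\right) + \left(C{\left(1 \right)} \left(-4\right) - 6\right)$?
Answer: $-6104$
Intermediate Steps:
$C{\left(E \right)} = 2 E$
$105 \left(-58\right) + \left(C{\left(1 \right)} \left(-4\right) - 6\right) = 105 \left(-58\right) + \left(2 \cdot 1 \left(-4\right) - 6\right) = -6090 + \left(2 \left(-4\right) - 6\right) = -6090 - 14 = -6104$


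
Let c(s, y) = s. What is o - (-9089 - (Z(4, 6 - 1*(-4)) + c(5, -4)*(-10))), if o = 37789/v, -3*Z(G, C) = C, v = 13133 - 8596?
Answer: 123097826/13611 ≈ 9044.0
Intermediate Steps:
v = 4537
Z(G, C) = -C/3
o = 37789/4537 ≈ 8.3291
o - (-9089 - (Z(4, 6 - 1*(-4)) + c(5, -4)*(-10))) = 37789/4537 - (-9089 - (-(6 - 1*(-4))/3 + 5*(-10))) = 37789/4537 - (-9089 - (-(6 + 4)/3 - 50)) = 37789/4537 - (-9089 - (-1/3*10 - 50)) = 37789/4537 - (-9089 - (-10/3 - 50)) = 37789/4537 - (-9089 - 1*(-160/3)) = 37789/4537 - (-9089 + 160/3) = 37789/4537 - 1*(-27107/3) = 37789/4537 + 27107/3 = 123097826/13611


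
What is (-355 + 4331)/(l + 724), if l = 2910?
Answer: 1988/1817 ≈ 1.0941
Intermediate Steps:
(-355 + 4331)/(l + 724) = (-355 + 4331)/(2910 + 724) = 3976/3634 = 3976*(1/3634) = 1988/1817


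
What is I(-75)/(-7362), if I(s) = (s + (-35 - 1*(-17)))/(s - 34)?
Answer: -31/267486 ≈ -0.00011589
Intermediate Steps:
I(s) = (-18 + s)/(-34 + s) (I(s) = (s + (-35 + 17))/(-34 + s) = (s - 18)/(-34 + s) = (-18 + s)/(-34 + s))
I(-75)/(-7362) = ((-18 - 75)/(-34 - 75))/(-7362) = (-93/(-109))*(-1/7362) = -1/109*(-93)*(-1/7362) = (93/109)*(-1/7362) = -31/267486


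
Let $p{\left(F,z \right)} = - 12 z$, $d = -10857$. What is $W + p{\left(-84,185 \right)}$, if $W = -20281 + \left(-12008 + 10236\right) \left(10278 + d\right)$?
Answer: $1003487$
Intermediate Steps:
$W = 1005707$ ($W = -20281 + \left(-12008 + 10236\right) \left(10278 - 10857\right) = -20281 - -1025988 = -20281 + 1025988 = 1005707$)
$W + p{\left(-84,185 \right)} = 1005707 - 2220 = 1003487$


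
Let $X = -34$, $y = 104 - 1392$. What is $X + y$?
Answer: $-1322$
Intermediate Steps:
$y = -1288$ ($y = 104 - 1392 = -1288$)
$X + y = -34 - 1288 = -1322$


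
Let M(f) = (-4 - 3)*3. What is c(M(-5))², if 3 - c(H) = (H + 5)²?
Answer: 64009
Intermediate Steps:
M(f) = -21 (M(f) = -7*3 = -21)
c(H) = 3 - (5 + H)² (c(H) = 3 - (H + 5)² = 3 - (5 + H)²)
c(M(-5))² = (3 - (5 - 21)²)² = (3 - 1*(-16)²)² = (3 - 1*256)² = (3 - 256)² = (-253)² = 64009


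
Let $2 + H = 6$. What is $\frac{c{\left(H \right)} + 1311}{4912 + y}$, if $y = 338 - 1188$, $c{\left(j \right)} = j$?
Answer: $\frac{1315}{4062} \approx 0.32373$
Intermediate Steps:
$H = 4$ ($H = -2 + 6 = 4$)
$y = -850$ ($y = 338 - 1188 = -850$)
$\frac{c{\left(H \right)} + 1311}{4912 + y} = \frac{4 + 1311}{4912 - 850} = \frac{1315}{4062}$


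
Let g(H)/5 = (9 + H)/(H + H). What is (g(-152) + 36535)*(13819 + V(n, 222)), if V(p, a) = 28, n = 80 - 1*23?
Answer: 153803544685/304 ≈ 5.0593e+8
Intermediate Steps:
g(H) = 5*(9 + H)/(2*H) (g(H) = 5*((9 + H)/(H + H)) = 5*((9 + H)/((2*H))) = 5*((9 + H)*(1/(2*H))) = 5*((9 + H)/(2*H)) = 5*(9 + H)/(2*H))
n = 57 (n = 80 - 23 = 57)
(g(-152) + 36535)*(13819 + V(n, 222)) = ((5/2)*(9 - 152)/(-152) + 36535)*(13819 + 28) = ((5/2)*(-1/152)*(-143) + 36535)*13847 = (715/304 + 36535)*13847 = (11107355/304)*13847 = 153803544685/304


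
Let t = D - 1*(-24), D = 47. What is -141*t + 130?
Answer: -9881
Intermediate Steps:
t = 71 (t = 47 - 1*(-24) = 47 + 24 = 71)
-141*t + 130 = -141*71 + 130 = -10011 + 130 = -9881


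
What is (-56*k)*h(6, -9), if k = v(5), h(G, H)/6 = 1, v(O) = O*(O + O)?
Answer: -16800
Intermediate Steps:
v(O) = 2*O² (v(O) = O*(2*O) = 2*O²)
h(G, H) = 6 (h(G, H) = 6*1 = 6)
k = 50 (k = 2*5² = 2*25 = 50)
(-56*k)*h(6, -9) = -56*50*6 = -2800*6 = -16800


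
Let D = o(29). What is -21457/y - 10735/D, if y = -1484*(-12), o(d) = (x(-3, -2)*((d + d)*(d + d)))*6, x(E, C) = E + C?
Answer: -16452263/14976528 ≈ -1.0985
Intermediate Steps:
x(E, C) = C + E
o(d) = -120*d² (o(d) = ((-2 - 3)*((d + d)*(d + d)))*6 = -5*2*d*2*d*6 = -20*d²*6 = -120*d²)
D = -100920 (D = -120*29² = -120*841 = -100920)
y = 17808
-21457/y - 10735/D = -21457/17808 - 10735/(-100920) = -21457*1/17808 - 10735*(-1/100920) = -21457/17808 + 2147/20184 = -16452263/14976528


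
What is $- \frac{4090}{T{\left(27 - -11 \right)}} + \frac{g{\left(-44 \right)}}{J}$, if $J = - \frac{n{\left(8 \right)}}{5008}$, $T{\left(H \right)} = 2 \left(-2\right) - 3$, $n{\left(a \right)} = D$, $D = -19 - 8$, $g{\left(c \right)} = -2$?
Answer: $\frac{40318}{189} \approx 213.32$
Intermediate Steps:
$D = -27$ ($D = -19 - 8 = -27$)
$n{\left(a \right)} = -27$
$T{\left(H \right)} = -7$ ($T{\left(H \right)} = -4 - 3 = -7$)
$J = \frac{27}{5008}$ ($J = - \frac{-27}{5008} = \left(-1\right) \left(- \frac{27}{5008}\right) = \frac{27}{5008} \approx 0.0053914$)
$- \frac{4090}{T{\left(27 - -11 \right)}} + \frac{g{\left(-44 \right)}}{J} = - \frac{4090}{-7} - \frac{2}{\frac{27}{5008}} = \left(-4090\right) \left(- \frac{1}{7}\right) - \frac{10016}{27} = \frac{4090}{7} - \frac{10016}{27} = \frac{40318}{189}$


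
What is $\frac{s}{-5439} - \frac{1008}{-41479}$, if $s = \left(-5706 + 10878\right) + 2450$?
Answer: $- \frac{8396498}{6097413} \approx -1.3771$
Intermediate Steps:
$s = 7622$ ($s = 5172 + 2450 = 7622$)
$\frac{s}{-5439} - \frac{1008}{-41479} = \frac{7622}{-5439} - \frac{1008}{-41479} = 7622 \left(- \frac{1}{5439}\right) - - \frac{1008}{41479} = - \frac{206}{147} + \frac{1008}{41479} = - \frac{8396498}{6097413}$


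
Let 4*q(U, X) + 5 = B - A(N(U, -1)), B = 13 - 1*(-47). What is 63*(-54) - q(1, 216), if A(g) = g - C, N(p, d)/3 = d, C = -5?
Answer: -13661/4 ≈ -3415.3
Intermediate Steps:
N(p, d) = 3*d
A(g) = 5 + g (A(g) = g - 1*(-5) = g + 5 = 5 + g)
B = 60 (B = 13 + 47 = 60)
q(U, X) = 53/4 (q(U, X) = -5/4 + (60 - (5 + 3*(-1)))/4 = -5/4 + (60 - (5 - 3))/4 = -5/4 + (60 - 1*2)/4 = -5/4 + (60 - 2)/4 = -5/4 + (¼)*58 = -5/4 + 29/2 = 53/4)
63*(-54) - q(1, 216) = 63*(-54) - 1*53/4 = -3402 - 53/4 = -13661/4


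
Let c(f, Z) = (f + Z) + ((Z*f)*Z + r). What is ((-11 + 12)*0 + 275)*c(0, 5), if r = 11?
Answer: 4400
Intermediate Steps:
c(f, Z) = 11 + Z + f + f*Z² (c(f, Z) = (f + Z) + ((Z*f)*Z + 11) = (Z + f) + (f*Z² + 11) = (Z + f) + (11 + f*Z²) = 11 + Z + f + f*Z²)
((-11 + 12)*0 + 275)*c(0, 5) = ((-11 + 12)*0 + 275)*(11 + 5 + 0 + 0*5²) = (1*0 + 275)*(11 + 5 + 0 + 0*25) = (0 + 275)*(11 + 5 + 0 + 0) = 275*16 = 4400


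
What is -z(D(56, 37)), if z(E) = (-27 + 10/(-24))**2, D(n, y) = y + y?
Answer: -108241/144 ≈ -751.67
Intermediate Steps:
D(n, y) = 2*y
z(E) = 108241/144 (z(E) = (-27 + 10*(-1/24))**2 = (-27 - 5/12)**2 = (-329/12)**2 = 108241/144)
-z(D(56, 37)) = -1*108241/144 = -108241/144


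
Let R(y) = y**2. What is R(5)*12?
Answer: 300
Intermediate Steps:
R(5)*12 = 5**2*12 = 25*12 = 300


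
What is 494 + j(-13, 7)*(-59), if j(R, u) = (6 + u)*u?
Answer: -4875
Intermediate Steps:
j(R, u) = u*(6 + u)
494 + j(-13, 7)*(-59) = 494 + (7*(6 + 7))*(-59) = 494 + (7*13)*(-59) = 494 + 91*(-59) = 494 - 5369 = -4875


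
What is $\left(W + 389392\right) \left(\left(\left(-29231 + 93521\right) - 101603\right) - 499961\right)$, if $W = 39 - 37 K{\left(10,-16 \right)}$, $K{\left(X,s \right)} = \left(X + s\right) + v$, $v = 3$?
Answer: $-209290788508$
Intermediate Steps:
$K{\left(X,s \right)} = 3 + X + s$ ($K{\left(X,s \right)} = \left(X + s\right) + 3 = 3 + X + s$)
$W = 150$ ($W = 39 - 37 \left(3 + 10 - 16\right) = 39 - -111 = 39 + 111 = 150$)
$\left(W + 389392\right) \left(\left(\left(-29231 + 93521\right) - 101603\right) - 499961\right) = \left(150 + 389392\right) \left(\left(\left(-29231 + 93521\right) - 101603\right) - 499961\right) = 389542 \left(\left(64290 - 101603\right) - 499961\right) = 389542 \left(-37313 - 499961\right) = 389542 \left(-537274\right) = -209290788508$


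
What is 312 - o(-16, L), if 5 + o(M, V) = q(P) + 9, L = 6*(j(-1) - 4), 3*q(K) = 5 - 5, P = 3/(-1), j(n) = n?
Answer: 308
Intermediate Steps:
P = -3 (P = 3*(-1) = -3)
q(K) = 0 (q(K) = (5 - 5)/3 = (⅓)*0 = 0)
L = -30 (L = 6*(-1 - 4) = 6*(-5) = -30)
o(M, V) = 4 (o(M, V) = -5 + (0 + 9) = -5 + 9 = 4)
312 - o(-16, L) = 312 - 1*4 = 312 - 4 = 308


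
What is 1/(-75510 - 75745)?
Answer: -1/151255 ≈ -6.6113e-6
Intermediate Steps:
1/(-75510 - 75745) = 1/(-151255) = -1/151255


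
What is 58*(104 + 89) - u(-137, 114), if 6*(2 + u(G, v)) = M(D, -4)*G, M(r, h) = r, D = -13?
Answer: 65395/6 ≈ 10899.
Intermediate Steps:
u(G, v) = -2 - 13*G/6 (u(G, v) = -2 + (-13*G)/6 = -2 - 13*G/6)
58*(104 + 89) - u(-137, 114) = 58*(104 + 89) - (-2 - 13/6*(-137)) = 58*193 - (-2 + 1781/6) = 11194 - 1*1769/6 = 11194 - 1769/6 = 65395/6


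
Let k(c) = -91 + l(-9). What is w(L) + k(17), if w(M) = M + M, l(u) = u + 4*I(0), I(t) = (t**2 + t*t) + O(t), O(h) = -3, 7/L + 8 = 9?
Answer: -98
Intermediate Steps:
L = 7 (L = 7/(-8 + 9) = 7/1 = 7*1 = 7)
I(t) = -3 + 2*t**2 (I(t) = (t**2 + t*t) - 3 = (t**2 + t**2) - 3 = 2*t**2 - 3 = -3 + 2*t**2)
l(u) = -12 + u (l(u) = u + 4*(-3 + 2*0**2) = u + 4*(-3 + 2*0) = u + 4*(-3 + 0) = u + 4*(-3) = u - 12 = -12 + u)
k(c) = -112 (k(c) = -91 + (-12 - 9) = -91 - 21 = -112)
w(M) = 2*M
w(L) + k(17) = 2*7 - 112 = 14 - 112 = -98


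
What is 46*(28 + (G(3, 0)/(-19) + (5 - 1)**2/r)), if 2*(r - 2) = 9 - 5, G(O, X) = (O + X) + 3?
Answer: 27692/19 ≈ 1457.5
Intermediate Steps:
G(O, X) = 3 + O + X
r = 4 (r = 2 + (9 - 5)/2 = 2 + (1/2)*4 = 2 + 2 = 4)
46*(28 + (G(3, 0)/(-19) + (5 - 1)**2/r)) = 46*(28 + ((3 + 3 + 0)/(-19) + (5 - 1)**2/4)) = 46*(28 + (6*(-1/19) + 4**2*(1/4))) = 46*(28 + (-6/19 + 16*(1/4))) = 46*(28 + (-6/19 + 4)) = 46*(28 + 70/19) = 46*(602/19) = 27692/19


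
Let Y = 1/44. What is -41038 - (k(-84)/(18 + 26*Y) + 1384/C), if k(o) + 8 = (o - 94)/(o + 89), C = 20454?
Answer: -858229921618/20914215 ≈ -41036.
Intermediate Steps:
Y = 1/44 ≈ 0.022727
k(o) = -8 + (-94 + o)/(89 + o) (k(o) = -8 + (o - 94)/(o + 89) = -8 + (-94 + o)/(89 + o))
-41038 - (k(-84)/(18 + 26*Y) + 1384/C) = -41038 - (((-806 - 7*(-84))/(89 - 84))/(18 + 26*(1/44)) + 1384/20454) = -41038 - (((-806 + 588)/5)/(18 + 13/22) + 1384*(1/20454)) = -41038 - (((1/5)*(-218))/(409/22) + 692/10227) = -41038 - (-218/5*22/409 + 692/10227) = -41038 - (-4796/2045 + 692/10227) = -41038 - 1*(-47633552/20914215) = -41038 + 47633552/20914215 = -858229921618/20914215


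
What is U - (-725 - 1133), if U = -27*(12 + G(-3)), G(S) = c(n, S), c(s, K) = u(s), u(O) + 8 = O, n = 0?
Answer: 1750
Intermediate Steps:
u(O) = -8 + O
c(s, K) = -8 + s
G(S) = -8 (G(S) = -8 + 0 = -8)
U = -108 (U = -27*(12 - 8) = -27*4 = -108)
U - (-725 - 1133) = -108 - (-725 - 1133) = -108 - 1*(-1858) = -108 + 1858 = 1750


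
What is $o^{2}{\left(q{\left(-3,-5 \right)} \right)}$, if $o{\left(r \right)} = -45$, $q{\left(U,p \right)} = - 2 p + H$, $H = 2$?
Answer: $2025$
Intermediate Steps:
$q{\left(U,p \right)} = 2 - 2 p$ ($q{\left(U,p \right)} = - 2 p + 2 = 2 - 2 p$)
$o^{2}{\left(q{\left(-3,-5 \right)} \right)} = \left(-45\right)^{2} = 2025$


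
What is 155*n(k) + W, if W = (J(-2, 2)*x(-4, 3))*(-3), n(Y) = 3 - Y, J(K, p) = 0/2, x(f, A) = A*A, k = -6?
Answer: 1395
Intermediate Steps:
x(f, A) = A**2
J(K, p) = 0 (J(K, p) = 0*(1/2) = 0)
W = 0 (W = (0*3**2)*(-3) = (0*9)*(-3) = 0*(-3) = 0)
155*n(k) + W = 155*(3 - 1*(-6)) + 0 = 155*(3 + 6) + 0 = 155*9 + 0 = 1395 + 0 = 1395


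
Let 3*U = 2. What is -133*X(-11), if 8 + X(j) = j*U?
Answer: 6118/3 ≈ 2039.3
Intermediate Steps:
U = ⅔ (U = (⅓)*2 = ⅔ ≈ 0.66667)
X(j) = -8 + 2*j/3 (X(j) = -8 + j*(⅔) = -8 + 2*j/3)
-133*X(-11) = -133*(-8 + (⅔)*(-11)) = -133*(-8 - 22/3) = -133*(-46/3) = 6118/3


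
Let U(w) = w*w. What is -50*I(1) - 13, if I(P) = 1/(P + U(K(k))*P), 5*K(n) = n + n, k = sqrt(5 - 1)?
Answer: -1783/41 ≈ -43.488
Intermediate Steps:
k = 2 (k = sqrt(4) = 2)
K(n) = 2*n/5 (K(n) = (n + n)/5 = (2*n)/5 = 2*n/5)
U(w) = w**2
I(P) = 25/(41*P) (I(P) = 1/(P + ((2/5)*2)**2*P) = 1/(P + (4/5)**2*P) = 1/(P + 16*P/25) = 1/(41*P/25) = 25/(41*P))
-50*I(1) - 13 = -1250/(41*1) - 13 = -1250/41 - 13 = -1783/41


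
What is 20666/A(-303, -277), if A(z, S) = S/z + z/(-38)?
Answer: 237948324/102335 ≈ 2325.2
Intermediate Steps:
A(z, S) = -z/38 + S/z (A(z, S) = S/z + z*(-1/38) = S/z - z/38 = -z/38 + S/z)
20666/A(-303, -277) = 20666/(-1/38*(-303) - 277/(-303)) = 20666/(303/38 - 277*(-1/303)) = 20666/(303/38 + 277/303) = 20666/(102335/11514) = 20666*(11514/102335) = 237948324/102335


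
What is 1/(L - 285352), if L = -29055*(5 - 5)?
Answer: -1/285352 ≈ -3.5044e-6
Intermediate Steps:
L = 0 (L = -29055*0 = 0)
1/(L - 285352) = 1/(0 - 285352) = 1/(-285352) = -1/285352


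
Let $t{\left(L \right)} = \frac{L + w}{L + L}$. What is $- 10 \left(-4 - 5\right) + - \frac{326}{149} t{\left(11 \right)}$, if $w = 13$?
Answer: $\frac{143598}{1639} \approx 87.613$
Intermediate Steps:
$t{\left(L \right)} = \frac{13 + L}{2 L}$ ($t{\left(L \right)} = \frac{L + 13}{L + L} = \frac{13 + L}{2 L}$)
$- 10 \left(-4 - 5\right) + - \frac{326}{149} t{\left(11 \right)} = - 10 \left(-4 - 5\right) + - \frac{326}{149} \frac{13 + 11}{2 \cdot 11} = \left(-10\right) \left(-9\right) + \left(-326\right) \frac{1}{149} \cdot \frac{1}{2} \cdot \frac{1}{11} \cdot 24 = 90 - \frac{3912}{1639} = \frac{143598}{1639}$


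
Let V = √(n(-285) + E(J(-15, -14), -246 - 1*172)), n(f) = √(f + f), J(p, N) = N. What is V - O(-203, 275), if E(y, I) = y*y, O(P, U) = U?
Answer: -275 + √(196 + I*√570) ≈ -260.97 + 0.8511*I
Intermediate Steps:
E(y, I) = y²
n(f) = √2*√f (n(f) = √(2*f) = √2*√f)
V = √(196 + I*√570) (V = √(√2*√(-285) + (-14)²) = √(√2*(I*√285) + 196) = √(I*√570 + 196) = √(196 + I*√570) ≈ 14.026 + 0.8511*I)
V - O(-203, 275) = √(196 + I*√570) - 1*275 = √(196 + I*√570) - 275 = -275 + √(196 + I*√570)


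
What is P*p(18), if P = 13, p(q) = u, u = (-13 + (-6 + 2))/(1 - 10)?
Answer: 221/9 ≈ 24.556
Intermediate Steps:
u = 17/9 (u = (-13 - 4)/(-9) = -17*(-⅑) = 17/9 ≈ 1.8889)
p(q) = 17/9
P*p(18) = 13*(17/9) = 221/9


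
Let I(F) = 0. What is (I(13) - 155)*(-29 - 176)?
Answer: 31775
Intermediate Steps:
(I(13) - 155)*(-29 - 176) = (0 - 155)*(-29 - 176) = -155*(-205) = 31775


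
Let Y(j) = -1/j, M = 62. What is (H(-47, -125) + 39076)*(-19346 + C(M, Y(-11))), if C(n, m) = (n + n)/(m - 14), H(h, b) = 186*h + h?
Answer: -89688953674/153 ≈ -5.8620e+8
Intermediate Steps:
H(h, b) = 187*h
C(n, m) = 2*n/(-14 + m) (C(n, m) = (2*n)/(-14 + m) = 2*n/(-14 + m))
(H(-47, -125) + 39076)*(-19346 + C(M, Y(-11))) = (187*(-47) + 39076)*(-19346 + 2*62/(-14 - 1/(-11))) = (-8789 + 39076)*(-19346 + 2*62/(-14 - 1*(-1/11))) = 30287*(-19346 + 2*62/(-14 + 1/11)) = 30287*(-19346 + 2*62/(-153/11)) = 30287*(-19346 + 2*62*(-11/153)) = 30287*(-19346 - 1364/153) = 30287*(-2961302/153) = -89688953674/153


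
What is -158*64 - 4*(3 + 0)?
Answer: -10124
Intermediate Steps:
-158*64 - 4*(3 + 0) = -10112 - 4*3 = -10112 - 12 = -10124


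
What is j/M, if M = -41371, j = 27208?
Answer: -27208/41371 ≈ -0.65766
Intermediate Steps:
j/M = 27208/(-41371) = 27208*(-1/41371) = -27208/41371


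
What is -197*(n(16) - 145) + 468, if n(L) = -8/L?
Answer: 58263/2 ≈ 29132.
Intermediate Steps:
-197*(n(16) - 145) + 468 = -197*(-8/16 - 145) + 468 = -197*(-8*1/16 - 145) + 468 = -197*(-½ - 145) + 468 = -197*(-291/2) + 468 = 57327/2 + 468 = 58263/2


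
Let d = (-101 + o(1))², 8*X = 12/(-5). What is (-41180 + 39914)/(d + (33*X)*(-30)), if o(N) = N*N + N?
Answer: -211/1683 ≈ -0.12537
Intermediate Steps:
o(N) = N + N² (o(N) = N² + N = N + N²)
X = -3/10 (X = (12/(-5))/8 = (12*(-⅕))/8 = (⅛)*(-12/5) = -3/10 ≈ -0.30000)
d = 9801 (d = (-101 + 1*(1 + 1))² = (-101 + 1*2)² = (-101 + 2)² = (-99)² = 9801)
(-41180 + 39914)/(d + (33*X)*(-30)) = (-41180 + 39914)/(9801 + (33*(-3/10))*(-30)) = -1266/(9801 - 99/10*(-30)) = -1266/(9801 + 297) = -1266/10098 = -1266*1/10098 = -211/1683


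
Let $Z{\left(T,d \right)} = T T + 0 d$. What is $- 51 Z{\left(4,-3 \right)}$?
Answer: $-816$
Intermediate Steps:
$Z{\left(T,d \right)} = T^{2}$ ($Z{\left(T,d \right)} = T^{2} + 0 = T^{2}$)
$- 51 Z{\left(4,-3 \right)} = - 51 \cdot 4^{2} = \left(-51\right) 16 = -816$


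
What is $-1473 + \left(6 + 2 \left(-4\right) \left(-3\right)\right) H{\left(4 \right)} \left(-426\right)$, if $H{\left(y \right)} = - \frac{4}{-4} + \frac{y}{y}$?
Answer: $-27033$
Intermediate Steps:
$H{\left(y \right)} = 2$ ($H{\left(y \right)} = \left(-4\right) \left(- \frac{1}{4}\right) + 1 = 1 + 1 = 2$)
$-1473 + \left(6 + 2 \left(-4\right) \left(-3\right)\right) H{\left(4 \right)} \left(-426\right) = -1473 + \left(6 + 2 \left(-4\right) \left(-3\right)\right) 2 \left(-426\right) = -1473 + \left(6 - -24\right) 2 \left(-426\right) = -1473 + \left(6 + 24\right) 2 \left(-426\right) = -1473 + 30 \cdot 2 \left(-426\right) = -1473 + 60 \left(-426\right) = -1473 - 25560 = -27033$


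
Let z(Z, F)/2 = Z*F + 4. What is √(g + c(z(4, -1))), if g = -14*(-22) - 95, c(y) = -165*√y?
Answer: √213 ≈ 14.595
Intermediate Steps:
z(Z, F) = 8 + 2*F*Z (z(Z, F) = 2*(Z*F + 4) = 2*(F*Z + 4) = 2*(4 + F*Z) = 8 + 2*F*Z)
g = 213 (g = 308 - 95 = 213)
√(g + c(z(4, -1))) = √(213 - 165*√(8 + 2*(-1)*4)) = √(213 - 165*√(8 - 8)) = √(213 - 165*√0) = √(213 - 165*0) = √(213 + 0) = √213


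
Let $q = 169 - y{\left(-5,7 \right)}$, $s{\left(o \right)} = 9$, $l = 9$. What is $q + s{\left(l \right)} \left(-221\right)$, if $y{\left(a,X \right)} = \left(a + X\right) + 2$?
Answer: $-1824$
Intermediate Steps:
$y{\left(a,X \right)} = 2 + X + a$ ($y{\left(a,X \right)} = \left(X + a\right) + 2 = 2 + X + a$)
$q = 165$ ($q = 169 - \left(2 + 7 - 5\right) = 169 - 4 = 165$)
$q + s{\left(l \right)} \left(-221\right) = 165 + 9 \left(-221\right) = 165 - 1989 = -1824$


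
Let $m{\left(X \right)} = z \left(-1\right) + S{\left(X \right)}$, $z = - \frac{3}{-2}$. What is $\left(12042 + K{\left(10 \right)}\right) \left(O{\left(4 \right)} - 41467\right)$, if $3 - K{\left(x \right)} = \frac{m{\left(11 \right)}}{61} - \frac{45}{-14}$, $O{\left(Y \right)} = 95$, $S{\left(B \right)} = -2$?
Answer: $- \frac{212729321524}{427} \approx -4.9819 \cdot 10^{8}$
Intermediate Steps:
$z = \frac{3}{2}$ ($z = \left(-3\right) \left(- \frac{1}{2}\right) = \frac{3}{2} \approx 1.5$)
$m{\left(X \right)} = - \frac{7}{2}$ ($m{\left(X \right)} = \frac{3}{2} \left(-1\right) - 2 = - \frac{3}{2} - 2 = - \frac{7}{2}$)
$K{\left(x \right)} = - \frac{67}{427}$ ($K{\left(x \right)} = 3 - \left(- \frac{7}{2 \cdot 61} - \frac{45}{-14}\right) = 3 - \left(\left(- \frac{7}{2}\right) \frac{1}{61} - - \frac{45}{14}\right) = 3 - \left(- \frac{7}{122} + \frac{45}{14}\right) = 3 - \frac{1348}{427} = - \frac{67}{427}$)
$\left(12042 + K{\left(10 \right)}\right) \left(O{\left(4 \right)} - 41467\right) = \left(12042 - \frac{67}{427}\right) \left(95 - 41467\right) = \frac{5141867}{427} \left(-41372\right) = - \frac{212729321524}{427}$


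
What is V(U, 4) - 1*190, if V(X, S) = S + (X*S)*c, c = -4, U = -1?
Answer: -170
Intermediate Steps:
V(X, S) = S - 4*S*X (V(X, S) = S + (X*S)*(-4) = S + (S*X)*(-4) = S - 4*S*X)
V(U, 4) - 1*190 = 4*(1 - 4*(-1)) - 1*190 = 4*(1 + 4) - 190 = 4*5 - 190 = 20 - 190 = -170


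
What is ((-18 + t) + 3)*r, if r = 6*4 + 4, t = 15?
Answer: 0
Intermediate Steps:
r = 28 (r = 24 + 4 = 28)
((-18 + t) + 3)*r = ((-18 + 15) + 3)*28 = (-3 + 3)*28 = 0*28 = 0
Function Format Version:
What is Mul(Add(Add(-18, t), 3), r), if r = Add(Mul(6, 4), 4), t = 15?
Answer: 0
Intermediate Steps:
r = 28 (r = Add(24, 4) = 28)
Mul(Add(Add(-18, t), 3), r) = Mul(Add(Add(-18, 15), 3), 28) = Mul(Add(-3, 3), 28) = Mul(0, 28) = 0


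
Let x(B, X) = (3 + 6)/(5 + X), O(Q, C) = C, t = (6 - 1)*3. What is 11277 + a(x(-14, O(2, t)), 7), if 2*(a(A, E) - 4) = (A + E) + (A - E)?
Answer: 225629/20 ≈ 11281.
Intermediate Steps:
t = 15 (t = 5*3 = 15)
x(B, X) = 9/(5 + X)
a(A, E) = 4 + A (a(A, E) = 4 + ((A + E) + (A - E))/2 = 4 + (2*A)/2 = 4 + A)
11277 + a(x(-14, O(2, t)), 7) = 11277 + (4 + 9/(5 + 15)) = 11277 + (4 + 9/20) = 11277 + 89/20 = 225629/20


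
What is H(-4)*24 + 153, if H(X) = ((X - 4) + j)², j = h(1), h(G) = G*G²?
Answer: 1329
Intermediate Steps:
h(G) = G³
j = 1 (j = 1³ = 1)
H(X) = (-3 + X)² (H(X) = ((X - 4) + 1)² = ((-4 + X) + 1)² = (-3 + X)²)
H(-4)*24 + 153 = (-3 - 4)²*24 + 153 = (-7)²*24 + 153 = 49*24 + 153 = 1176 + 153 = 1329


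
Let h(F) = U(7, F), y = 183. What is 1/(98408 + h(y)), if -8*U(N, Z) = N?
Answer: 8/787257 ≈ 1.0162e-5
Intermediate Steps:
U(N, Z) = -N/8
h(F) = -7/8 (h(F) = -⅛*7 = -7/8)
1/(98408 + h(y)) = 1/(98408 - 7/8) = 1/(787257/8) = 8/787257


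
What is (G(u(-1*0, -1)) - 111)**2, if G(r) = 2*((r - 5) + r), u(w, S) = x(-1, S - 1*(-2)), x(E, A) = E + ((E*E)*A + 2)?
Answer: 12769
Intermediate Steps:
x(E, A) = 2 + E + A*E**2 (x(E, A) = E + (E**2*A + 2) = E + (A*E**2 + 2) = E + (2 + A*E**2) = 2 + E + A*E**2)
u(w, S) = 3 + S (u(w, S) = 2 - 1 + (S - 1*(-2))*(-1)**2 = 2 - 1 + (S + 2)*1 = 2 - 1 + (2 + S)*1 = 2 - 1 + (2 + S) = 3 + S)
G(r) = -10 + 4*r (G(r) = 2*((-5 + r) + r) = 2*(-5 + 2*r) = -10 + 4*r)
(G(u(-1*0, -1)) - 111)**2 = ((-10 + 4*(3 - 1)) - 111)**2 = ((-10 + 4*2) - 111)**2 = ((-10 + 8) - 111)**2 = (-2 - 111)**2 = (-113)**2 = 12769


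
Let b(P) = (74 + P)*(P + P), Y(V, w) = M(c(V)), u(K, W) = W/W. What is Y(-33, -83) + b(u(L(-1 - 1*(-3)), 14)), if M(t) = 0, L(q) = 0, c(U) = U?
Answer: 150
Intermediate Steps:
u(K, W) = 1
Y(V, w) = 0
b(P) = 2*P*(74 + P) (b(P) = (74 + P)*(2*P) = 2*P*(74 + P))
Y(-33, -83) + b(u(L(-1 - 1*(-3)), 14)) = 0 + 2*1*(74 + 1) = 0 + 2*1*75 = 0 + 150 = 150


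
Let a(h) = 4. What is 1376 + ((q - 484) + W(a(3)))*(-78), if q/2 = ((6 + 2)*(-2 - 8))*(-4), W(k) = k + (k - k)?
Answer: -11104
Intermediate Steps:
W(k) = k (W(k) = k + 0 = k)
q = 640 (q = 2*(((6 + 2)*(-2 - 8))*(-4)) = 2*((8*(-10))*(-4)) = 2*(-80*(-4)) = 2*320 = 640)
1376 + ((q - 484) + W(a(3)))*(-78) = 1376 + ((640 - 484) + 4)*(-78) = 1376 + (156 + 4)*(-78) = 1376 + 160*(-78) = 1376 - 12480 = -11104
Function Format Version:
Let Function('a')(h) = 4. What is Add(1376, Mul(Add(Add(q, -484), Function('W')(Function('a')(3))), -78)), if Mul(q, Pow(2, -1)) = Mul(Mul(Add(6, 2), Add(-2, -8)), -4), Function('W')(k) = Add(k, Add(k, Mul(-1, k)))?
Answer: -11104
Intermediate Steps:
Function('W')(k) = k (Function('W')(k) = Add(k, 0) = k)
q = 640 (q = Mul(2, Mul(Mul(Add(6, 2), Add(-2, -8)), -4)) = Mul(2, Mul(Mul(8, -10), -4)) = Mul(2, Mul(-80, -4)) = Mul(2, 320) = 640)
Add(1376, Mul(Add(Add(q, -484), Function('W')(Function('a')(3))), -78)) = Add(1376, Mul(Add(Add(640, -484), 4), -78)) = Add(1376, Mul(Add(156, 4), -78)) = Add(1376, Mul(160, -78)) = Add(1376, -12480) = -11104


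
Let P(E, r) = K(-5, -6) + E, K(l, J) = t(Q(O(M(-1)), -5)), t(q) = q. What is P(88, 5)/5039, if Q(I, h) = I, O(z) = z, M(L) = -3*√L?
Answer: 88/5039 - 3*I/5039 ≈ 0.017464 - 0.00059536*I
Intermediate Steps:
K(l, J) = -3*I
P(E, r) = E - 3*I (P(E, r) = -3*I + E = E - 3*I)
P(88, 5)/5039 = (88 - 3*I)/5039 = (88 - 3*I)*(1/5039) = 88/5039 - 3*I/5039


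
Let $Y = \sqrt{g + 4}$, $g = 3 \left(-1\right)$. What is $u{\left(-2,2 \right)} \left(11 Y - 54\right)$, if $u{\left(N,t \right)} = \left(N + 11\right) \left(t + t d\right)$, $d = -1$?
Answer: $0$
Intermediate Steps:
$g = -3$
$u{\left(N,t \right)} = 0$ ($u{\left(N,t \right)} = \left(N + 11\right) \left(t + t \left(-1\right)\right) = \left(11 + N\right) \left(t - t\right) = \left(11 + N\right) 0 = 0$)
$Y = 1$ ($Y = \sqrt{-3 + 4} = \sqrt{1} = 1$)
$u{\left(-2,2 \right)} \left(11 Y - 54\right) = 0 \left(11 \cdot 1 - 54\right) = 0 \left(11 - 54\right) = 0 \left(-43\right) = 0$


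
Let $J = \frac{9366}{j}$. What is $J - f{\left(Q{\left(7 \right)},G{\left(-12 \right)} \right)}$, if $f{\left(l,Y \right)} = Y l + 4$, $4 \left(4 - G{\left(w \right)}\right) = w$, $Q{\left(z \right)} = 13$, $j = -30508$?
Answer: $- \frac{1453813}{15254} \approx -95.307$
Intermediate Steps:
$G{\left(w \right)} = 4 - \frac{w}{4}$
$f{\left(l,Y \right)} = 4 + Y l$
$J = - \frac{4683}{15254}$ ($J = \frac{9366}{-30508} = 9366 \left(- \frac{1}{30508}\right) = - \frac{4683}{15254} \approx -0.307$)
$J - f{\left(Q{\left(7 \right)},G{\left(-12 \right)} \right)} = - \frac{4683}{15254} - \left(4 + \left(4 - -3\right) 13\right) = - \frac{4683}{15254} - \left(4 + \left(4 + 3\right) 13\right) = - \frac{4683}{15254} - \left(4 + 7 \cdot 13\right) = - \frac{4683}{15254} - \left(4 + 91\right) = - \frac{4683}{15254} - 95 = - \frac{1453813}{15254}$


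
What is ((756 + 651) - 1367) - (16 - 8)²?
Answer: -24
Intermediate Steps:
((756 + 651) - 1367) - (16 - 8)² = (1407 - 1367) - 1*8² = 40 - 1*64 = 40 - 64 = -24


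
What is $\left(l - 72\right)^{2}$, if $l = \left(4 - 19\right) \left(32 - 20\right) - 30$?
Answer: $79524$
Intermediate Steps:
$l = -210$ ($l = - 15 \left(32 - 20\right) - 30 = \left(-15\right) 12 - 30 = -180 - 30 = -210$)
$\left(l - 72\right)^{2} = \left(-210 - 72\right)^{2} = \left(-282\right)^{2} = 79524$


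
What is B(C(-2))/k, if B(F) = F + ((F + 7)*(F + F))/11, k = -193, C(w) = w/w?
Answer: -27/2123 ≈ -0.012718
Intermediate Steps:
C(w) = 1
B(F) = F + 2*F*(7 + F)/11 (B(F) = F + ((7 + F)*(2*F))*(1/11) = F + (2*F*(7 + F))*(1/11) = F + 2*F*(7 + F)/11)
B(C(-2))/k = ((1/11)*1*(25 + 2*1))/(-193) = ((1/11)*1*(25 + 2))*(-1/193) = ((1/11)*1*27)*(-1/193) = (27/11)*(-1/193) = -27/2123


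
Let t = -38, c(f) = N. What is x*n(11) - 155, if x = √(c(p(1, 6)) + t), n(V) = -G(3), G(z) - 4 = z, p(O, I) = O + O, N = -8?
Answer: -155 - 7*I*√46 ≈ -155.0 - 47.476*I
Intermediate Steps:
p(O, I) = 2*O
c(f) = -8
G(z) = 4 + z
n(V) = -7 (n(V) = -(4 + 3) = -1*7 = -7)
x = I*√46 (x = √(-8 - 38) = √(-46) = I*√46 ≈ 6.7823*I)
x*n(11) - 155 = (I*√46)*(-7) - 155 = -7*I*√46 - 155 = -155 - 7*I*√46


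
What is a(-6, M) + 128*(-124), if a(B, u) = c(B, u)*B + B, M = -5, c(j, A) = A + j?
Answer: -15812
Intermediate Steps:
a(B, u) = B + B*(B + u) (a(B, u) = (u + B)*B + B = (B + u)*B + B = B*(B + u) + B = B + B*(B + u))
a(-6, M) + 128*(-124) = -6*(1 - 6 - 5) + 128*(-124) = -6*(-10) - 15872 = 60 - 15872 = -15812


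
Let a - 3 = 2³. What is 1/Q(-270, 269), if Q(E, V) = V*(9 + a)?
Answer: 1/5380 ≈ 0.00018587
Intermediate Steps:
a = 11 (a = 3 + 2³ = 3 + 8 = 11)
Q(E, V) = 20*V (Q(E, V) = V*(9 + 11) = V*20 = 20*V)
1/Q(-270, 269) = 1/(20*269) = 1/5380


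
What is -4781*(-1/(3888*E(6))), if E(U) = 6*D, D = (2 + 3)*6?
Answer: 4781/699840 ≈ 0.0068316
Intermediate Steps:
D = 30 (D = 5*6 = 30)
E(U) = 180 (E(U) = 6*30 = 180)
-4781*(-1/(3888*E(6))) = -4781/((180*(-18))*(-18/(1/(-12)))) = -4781/((-(-58320)/(-1/12))) = -4781/((-(-58320)*(-12))) = -4781/((-3240*216)) = -4781/(-699840) = -4781*(-1/699840) = 4781/699840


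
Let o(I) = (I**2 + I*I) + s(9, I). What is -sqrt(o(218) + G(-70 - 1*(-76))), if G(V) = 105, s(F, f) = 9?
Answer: -sqrt(95162) ≈ -308.48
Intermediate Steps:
o(I) = 9 + 2*I**2 (o(I) = (I**2 + I*I) + 9 = (I**2 + I**2) + 9 = 2*I**2 + 9 = 9 + 2*I**2)
-sqrt(o(218) + G(-70 - 1*(-76))) = -sqrt((9 + 2*218**2) + 105) = -sqrt((9 + 2*47524) + 105) = -sqrt((9 + 95048) + 105) = -sqrt(95057 + 105) = -sqrt(95162)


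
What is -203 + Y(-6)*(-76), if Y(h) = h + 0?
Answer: 253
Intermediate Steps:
Y(h) = h
-203 + Y(-6)*(-76) = -203 - 6*(-76) = -203 + 456 = 253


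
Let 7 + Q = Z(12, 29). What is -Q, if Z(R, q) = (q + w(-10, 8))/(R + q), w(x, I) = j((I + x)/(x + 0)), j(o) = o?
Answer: 1289/205 ≈ 6.2878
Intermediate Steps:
w(x, I) = (I + x)/x (w(x, I) = (I + x)/(x + 0) = (I + x)/x)
Z(R, q) = (⅕ + q)/(R + q) (Z(R, q) = (q + (8 - 10)/(-10))/(R + q) = (q - ⅒*(-2))/(R + q) = (q + ⅕)/(R + q) = (⅕ + q)/(R + q))
Q = -1289/205 (Q = -7 + (⅕ + 29)/(12 + 29) = -7 + (146/5)/41 = -7 + (1/41)*(146/5) = -7 + 146/205 = -1289/205 ≈ -6.2878)
-Q = -1*(-1289/205) = 1289/205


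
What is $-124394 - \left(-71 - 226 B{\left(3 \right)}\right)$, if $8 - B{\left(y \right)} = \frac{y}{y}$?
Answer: $-122741$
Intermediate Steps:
$B{\left(y \right)} = 7$ ($B{\left(y \right)} = 8 - \frac{y}{y} = 8 - 1 = 7$)
$-124394 - \left(-71 - 226 B{\left(3 \right)}\right) = -124394 - \left(-71 - 1582\right) = -124394 - -1653 = -124394 + 1653 = -122741$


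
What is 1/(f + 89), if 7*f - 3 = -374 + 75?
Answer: 7/327 ≈ 0.021407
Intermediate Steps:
f = -296/7 (f = 3/7 + (-374 + 75)/7 = 3/7 + (1/7)*(-299) = 3/7 - 299/7 = -296/7 ≈ -42.286)
1/(f + 89) = 1/(-296/7 + 89) = 1/(327/7) = 7/327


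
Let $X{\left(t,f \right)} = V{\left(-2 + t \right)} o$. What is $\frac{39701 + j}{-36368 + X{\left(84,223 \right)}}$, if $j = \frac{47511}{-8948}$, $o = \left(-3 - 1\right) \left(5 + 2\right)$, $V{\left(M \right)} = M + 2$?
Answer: $- \frac{355197037}{346466560} \approx -1.0252$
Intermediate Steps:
$V{\left(M \right)} = 2 + M$
$o = -28$ ($o = \left(-4\right) 7 = -28$)
$j = - \frac{47511}{8948}$ ($j = 47511 \left(- \frac{1}{8948}\right) = - \frac{47511}{8948} \approx -5.3097$)
$X{\left(t,f \right)} = - 28 t$ ($X{\left(t,f \right)} = \left(2 + \left(-2 + t\right)\right) \left(-28\right) = t \left(-28\right) = - 28 t$)
$\frac{39701 + j}{-36368 + X{\left(84,223 \right)}} = \frac{39701 - \frac{47511}{8948}}{-36368 - 2352} = \frac{355197037}{8948 \left(-36368 - 2352\right)} = \frac{355197037}{8948 \left(-38720\right)} = \frac{355197037}{8948} \left(- \frac{1}{38720}\right) = - \frac{355197037}{346466560}$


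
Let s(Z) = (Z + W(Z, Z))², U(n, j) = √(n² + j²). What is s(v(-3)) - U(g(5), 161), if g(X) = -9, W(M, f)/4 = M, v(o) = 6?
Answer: 900 - √26002 ≈ 738.75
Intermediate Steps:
W(M, f) = 4*M
U(n, j) = √(j² + n²)
s(Z) = 25*Z² (s(Z) = (Z + 4*Z)² = (5*Z)² = 25*Z²)
s(v(-3)) - U(g(5), 161) = 25*6² - √(161² + (-9)²) = 25*36 - √(25921 + 81) = 900 - √26002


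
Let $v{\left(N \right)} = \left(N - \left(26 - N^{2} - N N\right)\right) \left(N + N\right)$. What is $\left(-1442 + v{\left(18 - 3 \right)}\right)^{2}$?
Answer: $137545984$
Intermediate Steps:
$v{\left(N \right)} = 2 N \left(-26 + N + 2 N^{2}\right)$ ($v{\left(N \right)} = \left(N + \left(\left(N^{2} + N^{2}\right) - 26\right)\right) 2 N = \left(N + \left(2 N^{2} - 26\right)\right) 2 N = \left(N + \left(-26 + 2 N^{2}\right)\right) 2 N = \left(-26 + N + 2 N^{2}\right) 2 N = 2 N \left(-26 + N + 2 N^{2}\right)$)
$\left(-1442 + v{\left(18 - 3 \right)}\right)^{2} = \left(-1442 + 2 \left(18 - 3\right) \left(-26 + \left(18 - 3\right) + 2 \left(18 - 3\right)^{2}\right)\right)^{2} = \left(-1442 + 2 \cdot 15 \left(-26 + 15 + 2 \cdot 15^{2}\right)\right)^{2} = \left(-1442 + 2 \cdot 15 \left(-26 + 15 + 2 \cdot 225\right)\right)^{2} = \left(-1442 + 2 \cdot 15 \left(-26 + 15 + 450\right)\right)^{2} = \left(-1442 + 2 \cdot 15 \cdot 439\right)^{2} = \left(-1442 + 13170\right)^{2} = 11728^{2} = 137545984$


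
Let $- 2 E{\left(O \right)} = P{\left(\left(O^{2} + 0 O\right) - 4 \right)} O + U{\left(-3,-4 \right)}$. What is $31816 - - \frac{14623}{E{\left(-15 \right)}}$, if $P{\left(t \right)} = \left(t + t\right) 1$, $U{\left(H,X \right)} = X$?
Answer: $\frac{105548295}{3317} \approx 31820.0$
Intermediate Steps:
$P{\left(t \right)} = 2 t$ ($P{\left(t \right)} = 2 t 1 = 2 t$)
$E{\left(O \right)} = 2 - \frac{O \left(-8 + 2 O^{2}\right)}{2}$ ($E{\left(O \right)} = - \frac{2 \left(\left(O^{2} + 0 O\right) - 4\right) O - 4}{2} = - \frac{2 \left(\left(O^{2} + 0\right) - 4\right) O - 4}{2} = - \frac{2 \left(O^{2} - 4\right) O - 4}{2} = - \frac{2 \left(-4 + O^{2}\right) O - 4}{2} = - \frac{\left(-8 + 2 O^{2}\right) O - 4}{2} = - \frac{O \left(-8 + 2 O^{2}\right) - 4}{2} = - \frac{-4 + O \left(-8 + 2 O^{2}\right)}{2} = 2 - \frac{O \left(-8 + 2 O^{2}\right)}{2}$)
$31816 - - \frac{14623}{E{\left(-15 \right)}} = 31816 - - \frac{14623}{2 - - 15 \left(-4 + \left(-15\right)^{2}\right)} = 31816 - - \frac{14623}{2 - - 15 \left(-4 + 225\right)} = 31816 - - \frac{14623}{2 - \left(-15\right) 221} = 31816 - - \frac{14623}{2 + 3315} = 31816 - - \frac{14623}{3317} = 31816 + \frac{14623}{3317} = \frac{105548295}{3317}$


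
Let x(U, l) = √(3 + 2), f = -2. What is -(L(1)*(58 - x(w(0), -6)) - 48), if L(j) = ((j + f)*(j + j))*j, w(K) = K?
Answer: 164 - 2*√5 ≈ 159.53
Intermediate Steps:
x(U, l) = √5
L(j) = 2*j²*(-2 + j) (L(j) = ((j - 2)*(j + j))*j = ((-2 + j)*(2*j))*j = (2*j*(-2 + j))*j = 2*j²*(-2 + j))
-(L(1)*(58 - x(w(0), -6)) - 48) = -((2*1²*(-2 + 1))*(58 - √5) - 48) = -((2*1*(-1))*(58 - √5) - 48) = -(-2*(58 - √5) - 48) = -((-116 + 2*√5) - 48) = -(-164 + 2*√5) = 164 - 2*√5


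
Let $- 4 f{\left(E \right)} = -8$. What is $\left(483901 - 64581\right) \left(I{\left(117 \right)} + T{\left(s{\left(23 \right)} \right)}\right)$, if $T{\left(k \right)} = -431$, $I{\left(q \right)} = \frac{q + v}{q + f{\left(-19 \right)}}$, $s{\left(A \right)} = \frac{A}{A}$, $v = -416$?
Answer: $- \frac{21631880160}{119} \approx -1.8178 \cdot 10^{8}$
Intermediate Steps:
$f{\left(E \right)} = 2$ ($f{\left(E \right)} = \left(- \frac{1}{4}\right) \left(-8\right) = 2$)
$s{\left(A \right)} = 1$
$I{\left(q \right)} = \frac{-416 + q}{2 + q}$ ($I{\left(q \right)} = \frac{q - 416}{q + 2} = \frac{-416 + q}{2 + q}$)
$\left(483901 - 64581\right) \left(I{\left(117 \right)} + T{\left(s{\left(23 \right)} \right)}\right) = \left(483901 - 64581\right) \left(\frac{-416 + 117}{2 + 117} - 431\right) = 419320 \left(\frac{1}{119} \left(-299\right) - 431\right) = 419320 \left(- \frac{299}{119} - 431\right) = 419320 \left(- \frac{51588}{119}\right) = - \frac{21631880160}{119}$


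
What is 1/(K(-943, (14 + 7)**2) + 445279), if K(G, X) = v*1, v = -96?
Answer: 1/445183 ≈ 2.2463e-6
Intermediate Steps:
K(G, X) = -96 (K(G, X) = -96*1 = -96)
1/(K(-943, (14 + 7)**2) + 445279) = 1/(-96 + 445279) = 1/445183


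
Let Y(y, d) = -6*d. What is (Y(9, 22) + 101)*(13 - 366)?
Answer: 10943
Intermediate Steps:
(Y(9, 22) + 101)*(13 - 366) = (-6*22 + 101)*(13 - 366) = (-132 + 101)*(-353) = -31*(-353) = 10943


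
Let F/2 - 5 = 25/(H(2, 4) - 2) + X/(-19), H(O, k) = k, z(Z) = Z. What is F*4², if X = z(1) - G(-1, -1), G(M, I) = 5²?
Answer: 11408/19 ≈ 600.42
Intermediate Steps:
G(M, I) = 25
X = -24 (X = 1 - 1*25 = 1 - 25 = -24)
F = 713/19 (F = 10 + 2*(25/(4 - 2) - 24/(-19)) = 10 + 2*(25/2 - 24*(-1/19)) = 10 + 2*(25*(½) + 24/19) = 10 + 2*(25/2 + 24/19) = 10 + 2*(523/38) = 10 + 523/19 = 713/19 ≈ 37.526)
F*4² = (713/19)*4² = (713/19)*16 = 11408/19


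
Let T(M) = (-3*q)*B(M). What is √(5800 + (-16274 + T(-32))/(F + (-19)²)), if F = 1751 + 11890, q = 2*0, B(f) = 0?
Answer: √284224238663/7001 ≈ 76.150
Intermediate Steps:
q = 0
F = 13641
T(M) = 0 (T(M) = -3*0*0 = 0*0 = 0)
√(5800 + (-16274 + T(-32))/(F + (-19)²)) = √(5800 + (-16274 + 0)/(13641 + (-19)²)) = √(5800 - 16274/(13641 + 361)) = √(5800 - 16274/14002) = √(5800 - 16274*1/14002) = √(5800 - 8137/7001) = √(40597663/7001) = √284224238663/7001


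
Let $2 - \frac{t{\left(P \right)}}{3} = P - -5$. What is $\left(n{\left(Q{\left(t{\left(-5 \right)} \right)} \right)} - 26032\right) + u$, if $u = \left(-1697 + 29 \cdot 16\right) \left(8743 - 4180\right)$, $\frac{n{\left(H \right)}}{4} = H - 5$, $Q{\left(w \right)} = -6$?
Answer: $-5652255$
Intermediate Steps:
$t{\left(P \right)} = -9 - 3 P$ ($t{\left(P \right)} = 6 - 3 \left(P - -5\right) = 6 - 3 \left(P + 5\right) = 6 - 3 \left(5 + P\right) = 6 - \left(15 + 3 P\right) = -9 - 3 P$)
$n{\left(H \right)} = -20 + 4 H$ ($n{\left(H \right)} = 4 \left(H - 5\right) = 4 \left(-5 + H\right) = -20 + 4 H$)
$u = -5626179$ ($u = \left(-1697 + 464\right) 4563 = \left(-1233\right) 4563 = -5626179$)
$\left(n{\left(Q{\left(t{\left(-5 \right)} \right)} \right)} - 26032\right) + u = \left(\left(-20 + 4 \left(-6\right)\right) - 26032\right) - 5626179 = \left(\left(-20 - 24\right) - 26032\right) - 5626179 = \left(-44 - 26032\right) - 5626179 = -26076 - 5626179 = -5652255$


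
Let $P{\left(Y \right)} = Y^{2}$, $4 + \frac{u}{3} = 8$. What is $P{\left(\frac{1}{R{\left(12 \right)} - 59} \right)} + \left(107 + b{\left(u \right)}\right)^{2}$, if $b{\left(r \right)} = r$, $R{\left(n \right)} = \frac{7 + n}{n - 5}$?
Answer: $\frac{2198297045}{155236} \approx 14161.0$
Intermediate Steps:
$u = 12$ ($u = -12 + 3 \cdot 8 = -12 + 24 = 12$)
$R{\left(n \right)} = \frac{7 + n}{-5 + n}$
$P{\left(\frac{1}{R{\left(12 \right)} - 59} \right)} + \left(107 + b{\left(u \right)}\right)^{2} = \left(\frac{1}{\frac{7 + 12}{-5 + 12} - 59}\right)^{2} + \left(107 + 12\right)^{2} = \left(\frac{1}{\frac{1}{7} \cdot 19 - 59}\right)^{2} + 119^{2} = \left(\frac{1}{\frac{1}{7} \cdot 19 - 59}\right)^{2} + 14161 = \left(\frac{1}{\frac{19}{7} - 59}\right)^{2} + 14161 = \left(\frac{1}{- \frac{394}{7}}\right)^{2} + 14161 = \left(- \frac{7}{394}\right)^{2} + 14161 = \frac{49}{155236} + 14161 = \frac{2198297045}{155236}$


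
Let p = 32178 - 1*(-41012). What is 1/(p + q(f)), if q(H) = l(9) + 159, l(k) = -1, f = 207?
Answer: 1/73348 ≈ 1.3634e-5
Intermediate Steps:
p = 73190 (p = 32178 + 41012 = 73190)
q(H) = 158 (q(H) = -1 + 159 = 158)
1/(p + q(f)) = 1/(73190 + 158) = 1/73348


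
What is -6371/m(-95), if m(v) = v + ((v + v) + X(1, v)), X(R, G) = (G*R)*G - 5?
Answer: -6371/8735 ≈ -0.72936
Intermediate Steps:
X(R, G) = -5 + R*G² (X(R, G) = R*G² - 5 = -5 + R*G²)
m(v) = -5 + v² + 3*v (m(v) = v + ((v + v) + (-5 + 1*v²)) = v + (2*v + (-5 + v²)) = v + (-5 + v² + 2*v) = -5 + v² + 3*v)
-6371/m(-95) = -6371/(-5 + (-95)² + 3*(-95)) = -6371/(-5 + 9025 - 285) = -6371/8735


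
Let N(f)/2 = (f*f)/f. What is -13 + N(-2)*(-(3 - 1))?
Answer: -5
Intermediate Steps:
N(f) = 2*f (N(f) = 2*((f*f)/f) = 2*(f²/f) = 2*f)
-13 + N(-2)*(-(3 - 1)) = -13 + (2*(-2))*(-(3 - 1)) = -13 - (-4)*2 = -13 - 4*(-2) = -13 + 8 = -5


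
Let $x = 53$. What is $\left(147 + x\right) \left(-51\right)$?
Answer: $-10200$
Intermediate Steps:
$\left(147 + x\right) \left(-51\right) = \left(147 + 53\right) \left(-51\right) = 200 \left(-51\right) = -10200$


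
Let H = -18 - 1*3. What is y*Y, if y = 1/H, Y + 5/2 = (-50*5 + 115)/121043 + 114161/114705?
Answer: 5973625297/83305423890 ≈ 0.071707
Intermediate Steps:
H = -21 (H = -18 - 3 = -21)
Y = -41815377079/27768474630 (Y = -5/2 + ((-50*5 + 115)/121043 + 114161/114705) = -5/2 + ((-250 + 115)*(1/121043) + 114161*(1/114705)) = -5/2 + (-135*1/121043 + 114161/114705) = -5/2 + (-135/121043 + 114161/114705) = -5/2 + 13802904748/13884237315 = -41815377079/27768474630 ≈ -1.5059)
y = -1/21 (y = 1/(-21) = -1/21 ≈ -0.047619)
y*Y = -1/21*(-41815377079/27768474630) = 5973625297/83305423890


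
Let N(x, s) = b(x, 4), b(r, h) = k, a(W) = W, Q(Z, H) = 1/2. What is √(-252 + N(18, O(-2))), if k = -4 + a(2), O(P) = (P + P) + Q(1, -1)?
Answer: I*√254 ≈ 15.937*I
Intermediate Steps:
Q(Z, H) = ½
O(P) = ½ + 2*P (O(P) = (P + P) + ½ = 2*P + ½ = ½ + 2*P)
k = -2 (k = -4 + 2 = -2)
b(r, h) = -2
N(x, s) = -2
√(-252 + N(18, O(-2))) = √(-252 - 2) = √(-254) = I*√254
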